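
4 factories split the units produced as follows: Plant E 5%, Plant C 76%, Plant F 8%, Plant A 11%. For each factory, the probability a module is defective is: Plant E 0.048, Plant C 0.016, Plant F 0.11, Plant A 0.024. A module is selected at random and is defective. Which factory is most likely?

By Bayes' rule, posterior ∝ prior × likelihood:
  Plant E: 0.05 × 0.048 = 0.0024
  Plant C: 0.76 × 0.016 = 0.01216
  Plant F: 0.08 × 0.11 = 0.0088
  Plant A: 0.11 × 0.024 = 0.00264
Normalizing constant = 0.026.
Largest term belongs to Plant C, so Plant C is most probable.

Plant C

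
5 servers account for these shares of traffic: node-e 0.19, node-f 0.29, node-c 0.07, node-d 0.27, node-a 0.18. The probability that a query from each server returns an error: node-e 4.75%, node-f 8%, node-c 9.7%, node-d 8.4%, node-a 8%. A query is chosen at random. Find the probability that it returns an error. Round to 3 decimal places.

0.076

Unnormalized posteriors (prior × likelihood):
  node-e: 0.19 × 0.0475 = 0.009025
  node-f: 0.29 × 0.08 = 0.0232
  node-c: 0.07 × 0.097 = 0.00679
  node-d: 0.27 × 0.084 = 0.02268
  node-a: 0.18 × 0.08 = 0.0144
P(error) = 0.009025 + 0.0232 + 0.00679 + 0.02268 + 0.0144 = 0.076095 → 0.076.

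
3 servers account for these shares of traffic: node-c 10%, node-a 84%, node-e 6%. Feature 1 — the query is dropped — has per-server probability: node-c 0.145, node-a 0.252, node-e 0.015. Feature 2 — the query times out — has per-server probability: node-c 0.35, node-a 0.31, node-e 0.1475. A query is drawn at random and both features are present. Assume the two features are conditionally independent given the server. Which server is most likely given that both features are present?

By Bayes' rule, posterior ∝ prior × likelihood:
  node-c: 0.1 × 0.145 × 0.35 = 0.005075
  node-a: 0.84 × 0.252 × 0.31 = 0.0656208
  node-e: 0.06 × 0.015 × 0.1475 = 0.00013275
Total = 0.07082855.
Largest term belongs to node-a, so node-a is most probable.

node-a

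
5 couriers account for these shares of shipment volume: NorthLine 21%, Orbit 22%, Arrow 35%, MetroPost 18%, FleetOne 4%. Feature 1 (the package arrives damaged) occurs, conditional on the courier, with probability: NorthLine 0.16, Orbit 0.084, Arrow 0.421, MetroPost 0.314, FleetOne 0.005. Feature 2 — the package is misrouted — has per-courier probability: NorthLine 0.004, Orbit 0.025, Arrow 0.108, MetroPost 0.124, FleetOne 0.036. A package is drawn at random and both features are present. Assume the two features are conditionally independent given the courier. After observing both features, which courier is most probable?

Prior × likelihood for each hypothesis:
  NorthLine: 0.21 × 0.16 × 0.004 = 0.0001344
  Orbit: 0.22 × 0.084 × 0.025 = 0.000462
  Arrow: 0.35 × 0.421 × 0.108 = 0.0159138
  MetroPost: 0.18 × 0.314 × 0.124 = 0.00700848
  FleetOne: 0.04 × 0.005 × 0.036 = 0.0000072
Total = 0.02352588.
Largest term belongs to Arrow, so Arrow is most probable.

Arrow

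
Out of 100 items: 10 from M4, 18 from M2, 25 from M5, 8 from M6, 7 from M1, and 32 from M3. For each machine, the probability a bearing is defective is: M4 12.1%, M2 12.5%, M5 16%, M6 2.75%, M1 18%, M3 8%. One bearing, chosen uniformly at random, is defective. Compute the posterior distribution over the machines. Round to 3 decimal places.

M4 0.105, M2 0.196, M5 0.348, M6 0.019, M1 0.110, M3 0.223

Prior × likelihood for each hypothesis:
  M4: 0.1 × 0.121 = 0.0121
  M2: 0.18 × 0.125 = 0.0225
  M5: 0.25 × 0.16 = 0.04
  M6: 0.08 × 0.0275 = 0.0022
  M1: 0.07 × 0.18 = 0.0126
  M3: 0.32 × 0.08 = 0.0256
Normalizing constant = 0.115.
P(M4 | defective) = 0.0121/0.115 ≈ 0.105
P(M2 | defective) = 0.0225/0.115 ≈ 0.196
P(M5 | defective) = 0.04/0.115 ≈ 0.348
P(M6 | defective) = 0.0022/0.115 ≈ 0.019
P(M1 | defective) = 0.0126/0.115 ≈ 0.110
P(M3 | defective) = 0.0256/0.115 ≈ 0.223
(Check: 0.105+0.196+0.348+0.019+0.110+0.223 = 1.001.)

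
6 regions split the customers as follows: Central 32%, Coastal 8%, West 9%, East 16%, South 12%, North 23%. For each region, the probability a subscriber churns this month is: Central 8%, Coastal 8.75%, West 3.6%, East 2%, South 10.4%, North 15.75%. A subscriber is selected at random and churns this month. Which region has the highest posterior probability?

Prior × likelihood for each hypothesis:
  Central: 0.32 × 0.08 = 0.0256
  Coastal: 0.08 × 0.0875 = 0.007
  West: 0.09 × 0.036 = 0.00324
  East: 0.16 × 0.02 = 0.0032
  South: 0.12 × 0.104 = 0.01248
  North: 0.23 × 0.1575 = 0.036225
Total = 0.087745.
Largest term belongs to North, so North is most probable.

North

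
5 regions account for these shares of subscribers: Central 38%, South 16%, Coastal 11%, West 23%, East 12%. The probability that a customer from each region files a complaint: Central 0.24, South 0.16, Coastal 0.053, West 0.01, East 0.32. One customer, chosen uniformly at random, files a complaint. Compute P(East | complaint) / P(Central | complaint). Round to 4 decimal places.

Unnormalized posteriors (prior × likelihood):
  Central: 0.38 × 0.24 = 0.0912
  South: 0.16 × 0.16 = 0.0256
  Coastal: 0.11 × 0.053 = 0.00583
  West: 0.23 × 0.01 = 0.0023
  East: 0.12 × 0.32 = 0.0384
Sum = 0.16333.
The ratio is 0.0384 / 0.0912 (the normalizer cancels) = 0.4211.

0.4211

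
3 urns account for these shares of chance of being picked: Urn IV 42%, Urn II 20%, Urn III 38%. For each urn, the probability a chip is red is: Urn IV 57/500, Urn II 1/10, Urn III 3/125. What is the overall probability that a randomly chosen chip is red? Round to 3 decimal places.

Prior × likelihood for each hypothesis:
  Urn IV: 0.42 × 0.114 = 0.04788
  Urn II: 0.2 × 0.1 = 0.02
  Urn III: 0.38 × 0.024 = 0.00912
P(red) = 0.04788 + 0.02 + 0.00912 = 0.077 → 0.077.

0.077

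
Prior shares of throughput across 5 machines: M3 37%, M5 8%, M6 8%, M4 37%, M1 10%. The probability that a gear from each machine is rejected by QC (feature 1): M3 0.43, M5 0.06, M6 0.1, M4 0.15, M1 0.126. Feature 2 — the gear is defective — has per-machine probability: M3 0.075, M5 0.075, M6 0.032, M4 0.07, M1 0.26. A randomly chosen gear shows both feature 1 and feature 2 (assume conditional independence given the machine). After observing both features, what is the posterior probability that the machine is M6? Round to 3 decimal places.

Compute prior × likelihood for every hypothesis:
  M3: 0.37 × 0.43 × 0.075 = 0.0119325
  M5: 0.08 × 0.06 × 0.075 = 0.00036
  M6: 0.08 × 0.1 × 0.032 = 0.000256
  M4: 0.37 × 0.15 × 0.07 = 0.003885
  M1: 0.1 × 0.126 × 0.26 = 0.003276
Total = 0.0197095.
P(M6 | evidence) = 0.000256 / 0.0197095 ≈ 0.013.

0.013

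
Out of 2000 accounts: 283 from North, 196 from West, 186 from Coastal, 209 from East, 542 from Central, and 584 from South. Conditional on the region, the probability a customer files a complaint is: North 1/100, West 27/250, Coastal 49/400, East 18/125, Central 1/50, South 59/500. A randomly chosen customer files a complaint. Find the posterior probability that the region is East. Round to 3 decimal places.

0.192

Unnormalized posteriors (prior × likelihood):
  North: 0.1415 × 0.01 = 0.001415
  West: 0.098 × 0.108 = 0.010584
  Coastal: 0.093 × 0.1225 = 0.0113925
  East: 0.1045 × 0.144 = 0.015048
  Central: 0.271 × 0.02 = 0.00542
  South: 0.292 × 0.118 = 0.034456
Total = 0.0783155.
P(East | evidence) = 0.015048 / 0.0783155 ≈ 0.192.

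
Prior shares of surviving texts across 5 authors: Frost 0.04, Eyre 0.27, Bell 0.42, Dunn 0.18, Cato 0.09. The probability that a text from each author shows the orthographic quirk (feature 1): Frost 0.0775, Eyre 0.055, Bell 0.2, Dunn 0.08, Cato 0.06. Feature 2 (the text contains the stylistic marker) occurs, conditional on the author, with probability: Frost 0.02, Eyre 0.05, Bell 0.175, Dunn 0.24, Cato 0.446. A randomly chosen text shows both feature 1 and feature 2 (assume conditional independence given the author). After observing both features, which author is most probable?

By Bayes' rule, posterior ∝ prior × likelihood:
  Frost: 0.04 × 0.0775 × 0.02 = 0.000062
  Eyre: 0.27 × 0.055 × 0.05 = 0.0007425
  Bell: 0.42 × 0.2 × 0.175 = 0.0147
  Dunn: 0.18 × 0.08 × 0.24 = 0.003456
  Cato: 0.09 × 0.06 × 0.446 = 0.0024084
Total = 0.0213689.
Largest term belongs to Bell, so Bell is most probable.

Bell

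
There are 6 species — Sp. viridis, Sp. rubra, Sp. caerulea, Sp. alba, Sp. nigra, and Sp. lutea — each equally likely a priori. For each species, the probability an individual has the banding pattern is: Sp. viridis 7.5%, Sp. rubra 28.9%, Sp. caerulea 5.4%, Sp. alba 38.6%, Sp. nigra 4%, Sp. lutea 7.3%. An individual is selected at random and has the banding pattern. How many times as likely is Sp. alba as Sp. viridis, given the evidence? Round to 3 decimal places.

5.147

Since the prior is uniform, the posterior is proportional to the likelihood:
  Sp. viridis: 0.075
  Sp. rubra: 0.289
  Sp. caerulea: 0.054
  Sp. alba: 0.386
  Sp. nigra: 0.04
  Sp. lutea: 0.073
Normalizing constant = 0.917.
The ratio is 0.386 / 0.075 (the normalizer cancels) = 5.147.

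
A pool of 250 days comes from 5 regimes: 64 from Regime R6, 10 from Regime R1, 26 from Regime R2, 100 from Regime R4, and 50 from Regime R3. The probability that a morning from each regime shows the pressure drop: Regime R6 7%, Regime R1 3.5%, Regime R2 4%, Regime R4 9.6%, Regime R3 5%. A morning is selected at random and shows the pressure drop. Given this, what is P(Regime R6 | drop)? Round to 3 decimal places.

Unnormalized posteriors (prior × likelihood):
  Regime R6: 0.256 × 0.07 = 0.01792
  Regime R1: 0.04 × 0.035 = 0.0014
  Regime R2: 0.104 × 0.04 = 0.00416
  Regime R4: 0.4 × 0.096 = 0.0384
  Regime R3: 0.2 × 0.05 = 0.01
Normalizing constant = 0.07188.
P(Regime R6 | evidence) = 0.01792 / 0.07188 ≈ 0.249.

0.249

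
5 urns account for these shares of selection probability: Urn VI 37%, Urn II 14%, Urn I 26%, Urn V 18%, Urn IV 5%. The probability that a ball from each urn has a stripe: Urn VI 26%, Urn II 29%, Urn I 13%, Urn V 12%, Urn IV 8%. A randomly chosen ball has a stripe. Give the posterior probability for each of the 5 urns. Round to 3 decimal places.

Urn VI 0.490, Urn II 0.207, Urn I 0.172, Urn V 0.110, Urn IV 0.020

By Bayes' rule, posterior ∝ prior × likelihood:
  Urn VI: 0.37 × 0.26 = 0.0962
  Urn II: 0.14 × 0.29 = 0.0406
  Urn I: 0.26 × 0.13 = 0.0338
  Urn V: 0.18 × 0.12 = 0.0216
  Urn IV: 0.05 × 0.08 = 0.004
Sum = 0.1962.
P(Urn VI | striped) = 0.0962/0.1962 ≈ 0.490
P(Urn II | striped) = 0.0406/0.1962 ≈ 0.207
P(Urn I | striped) = 0.0338/0.1962 ≈ 0.172
P(Urn V | striped) = 0.0216/0.1962 ≈ 0.110
P(Urn IV | striped) = 0.004/0.1962 ≈ 0.020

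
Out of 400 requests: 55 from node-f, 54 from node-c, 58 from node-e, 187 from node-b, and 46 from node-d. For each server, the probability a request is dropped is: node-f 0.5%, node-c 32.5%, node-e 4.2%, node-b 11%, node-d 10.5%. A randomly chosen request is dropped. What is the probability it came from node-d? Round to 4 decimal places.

Compute prior × likelihood for every hypothesis:
  node-f: 0.1375 × 0.005 = 0.0006875
  node-c: 0.135 × 0.325 = 0.043875
  node-e: 0.145 × 0.042 = 0.00609
  node-b: 0.4675 × 0.11 = 0.051425
  node-d: 0.115 × 0.105 = 0.012075
Normalizing constant = 0.1141525.
P(node-d | evidence) = 0.012075 / 0.1141525 ≈ 0.1058.

0.1058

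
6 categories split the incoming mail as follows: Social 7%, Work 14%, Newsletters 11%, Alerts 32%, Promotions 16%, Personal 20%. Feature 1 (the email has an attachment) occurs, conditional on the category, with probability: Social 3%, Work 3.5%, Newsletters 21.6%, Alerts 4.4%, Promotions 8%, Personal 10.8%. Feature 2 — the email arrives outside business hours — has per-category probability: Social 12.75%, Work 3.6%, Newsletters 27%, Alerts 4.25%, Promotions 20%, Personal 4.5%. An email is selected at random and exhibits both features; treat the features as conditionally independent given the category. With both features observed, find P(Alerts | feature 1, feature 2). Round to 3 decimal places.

Prior × likelihood for each hypothesis:
  Social: 0.07 × 0.03 × 0.1275 = 0.00026775
  Work: 0.14 × 0.035 × 0.036 = 0.0001764
  Newsletters: 0.11 × 0.216 × 0.27 = 0.0064152
  Alerts: 0.32 × 0.044 × 0.0425 = 0.0005984
  Promotions: 0.16 × 0.08 × 0.2 = 0.00256
  Personal: 0.2 × 0.108 × 0.045 = 0.000972
Normalizing constant = 0.01098975.
P(Alerts | evidence) = 0.0005984 / 0.01098975 ≈ 0.054.

0.054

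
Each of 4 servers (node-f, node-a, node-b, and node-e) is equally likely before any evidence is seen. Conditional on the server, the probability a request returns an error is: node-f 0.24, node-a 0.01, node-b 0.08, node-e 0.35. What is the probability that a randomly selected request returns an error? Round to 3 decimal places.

0.170

With a uniform prior (1/4 each), posterior ∝ likelihood:
  node-f: 0.24
  node-a: 0.01
  node-b: 0.08
  node-e: 0.35
P(error) = (1/4) × (0.24 + 0.01 + 0.08 + 0.35) = 0.68/4 ≈ 0.170.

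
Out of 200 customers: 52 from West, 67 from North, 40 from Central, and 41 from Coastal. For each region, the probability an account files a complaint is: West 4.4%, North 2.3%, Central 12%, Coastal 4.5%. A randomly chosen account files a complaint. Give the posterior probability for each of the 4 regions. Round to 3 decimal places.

Compute prior × likelihood for every hypothesis:
  West: 0.26 × 0.044 = 0.01144
  North: 0.335 × 0.023 = 0.007705
  Central: 0.2 × 0.12 = 0.024
  Coastal: 0.205 × 0.045 = 0.009225
Total = 0.05237.
P(West | complaint) = 0.01144/0.05237 ≈ 0.218
P(North | complaint) = 0.007705/0.05237 ≈ 0.147
P(Central | complaint) = 0.024/0.05237 ≈ 0.458
P(Coastal | complaint) = 0.009225/0.05237 ≈ 0.176

West 0.218, North 0.147, Central 0.458, Coastal 0.176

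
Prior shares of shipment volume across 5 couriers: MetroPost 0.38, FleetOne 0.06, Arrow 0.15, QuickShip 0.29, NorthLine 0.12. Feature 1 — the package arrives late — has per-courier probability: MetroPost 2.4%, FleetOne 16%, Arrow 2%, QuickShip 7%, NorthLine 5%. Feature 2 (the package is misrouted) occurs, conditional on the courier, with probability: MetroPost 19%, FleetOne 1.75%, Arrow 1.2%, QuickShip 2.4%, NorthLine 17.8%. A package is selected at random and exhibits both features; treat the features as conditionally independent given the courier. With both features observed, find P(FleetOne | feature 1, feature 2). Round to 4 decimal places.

Compute prior × likelihood for every hypothesis:
  MetroPost: 0.38 × 0.024 × 0.19 = 0.0017328
  FleetOne: 0.06 × 0.16 × 0.0175 = 0.000168
  Arrow: 0.15 × 0.02 × 0.012 = 0.000036
  QuickShip: 0.29 × 0.07 × 0.024 = 0.0004872
  NorthLine: 0.12 × 0.05 × 0.178 = 0.001068
Sum = 0.003492.
P(FleetOne | evidence) = 0.000168 / 0.003492 ≈ 0.0481.

0.0481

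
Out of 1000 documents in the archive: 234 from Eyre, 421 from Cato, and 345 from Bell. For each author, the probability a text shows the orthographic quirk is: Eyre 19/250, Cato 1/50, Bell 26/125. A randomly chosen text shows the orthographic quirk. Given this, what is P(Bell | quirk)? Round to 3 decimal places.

0.733

By Bayes' rule, posterior ∝ prior × likelihood:
  Eyre: 0.234 × 0.076 = 0.017784
  Cato: 0.421 × 0.02 = 0.00842
  Bell: 0.345 × 0.208 = 0.07176
Normalizing constant = 0.097964.
P(Bell | evidence) = 0.07176 / 0.097964 ≈ 0.733.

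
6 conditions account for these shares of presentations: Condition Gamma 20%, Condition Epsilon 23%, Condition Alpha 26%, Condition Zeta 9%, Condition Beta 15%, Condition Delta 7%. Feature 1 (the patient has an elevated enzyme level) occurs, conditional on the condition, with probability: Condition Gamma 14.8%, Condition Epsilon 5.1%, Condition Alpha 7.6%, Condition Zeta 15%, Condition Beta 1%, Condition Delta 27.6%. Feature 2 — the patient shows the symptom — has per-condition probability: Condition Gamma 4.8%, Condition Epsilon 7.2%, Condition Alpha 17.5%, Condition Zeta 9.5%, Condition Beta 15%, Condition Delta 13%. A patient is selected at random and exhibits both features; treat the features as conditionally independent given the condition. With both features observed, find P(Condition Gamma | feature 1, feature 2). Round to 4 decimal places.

By Bayes' rule, posterior ∝ prior × likelihood:
  Condition Gamma: 0.2 × 0.148 × 0.048 = 0.0014208
  Condition Epsilon: 0.23 × 0.051 × 0.072 = 0.00084456
  Condition Alpha: 0.26 × 0.076 × 0.175 = 0.003458
  Condition Zeta: 0.09 × 0.15 × 0.095 = 0.0012825
  Condition Beta: 0.15 × 0.01 × 0.15 = 0.000225
  Condition Delta: 0.07 × 0.276 × 0.13 = 0.0025116
Total = 0.00974246.
P(Condition Gamma | evidence) = 0.0014208 / 0.00974246 ≈ 0.1458.

0.1458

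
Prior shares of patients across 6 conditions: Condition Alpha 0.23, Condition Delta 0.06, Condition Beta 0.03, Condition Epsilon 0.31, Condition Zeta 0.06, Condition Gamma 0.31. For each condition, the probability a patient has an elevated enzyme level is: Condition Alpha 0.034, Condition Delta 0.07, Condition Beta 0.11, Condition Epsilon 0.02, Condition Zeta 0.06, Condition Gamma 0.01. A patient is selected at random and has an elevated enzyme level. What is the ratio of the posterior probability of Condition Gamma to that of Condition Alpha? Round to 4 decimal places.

0.3964

Prior × likelihood for each hypothesis:
  Condition Alpha: 0.23 × 0.034 = 0.00782
  Condition Delta: 0.06 × 0.07 = 0.0042
  Condition Beta: 0.03 × 0.11 = 0.0033
  Condition Epsilon: 0.31 × 0.02 = 0.0062
  Condition Zeta: 0.06 × 0.06 = 0.0036
  Condition Gamma: 0.31 × 0.01 = 0.0031
Normalizing constant = 0.02822.
The ratio is 0.0031 / 0.00782 (the normalizer cancels) = 0.3964.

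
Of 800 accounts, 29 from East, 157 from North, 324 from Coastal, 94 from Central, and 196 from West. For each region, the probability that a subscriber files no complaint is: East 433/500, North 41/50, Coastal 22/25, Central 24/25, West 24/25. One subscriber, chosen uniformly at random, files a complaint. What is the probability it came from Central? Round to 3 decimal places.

Taking complements, P(complaint | each) = East 0.134, North 0.18, Coastal 0.12, Central 0.04, West 0.04.
Unnormalized posteriors (prior × likelihood):
  East: 0.03625 × 0.134 = 0.0048575
  North: 0.19625 × 0.18 = 0.035325
  Coastal: 0.405 × 0.12 = 0.0486
  Central: 0.1175 × 0.04 = 0.0047
  West: 0.245 × 0.04 = 0.0098
Normalizing constant = 0.1032825.
P(Central | evidence) = 0.0047 / 0.1032825 ≈ 0.046.

0.046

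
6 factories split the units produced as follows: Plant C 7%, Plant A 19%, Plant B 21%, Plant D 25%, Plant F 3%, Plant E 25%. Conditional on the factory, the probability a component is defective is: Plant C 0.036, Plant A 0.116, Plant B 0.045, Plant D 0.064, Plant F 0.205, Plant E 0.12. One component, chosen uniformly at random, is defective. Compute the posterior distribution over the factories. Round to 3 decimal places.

Prior × likelihood for each hypothesis:
  Plant C: 0.07 × 0.036 = 0.00252
  Plant A: 0.19 × 0.116 = 0.02204
  Plant B: 0.21 × 0.045 = 0.00945
  Plant D: 0.25 × 0.064 = 0.016
  Plant F: 0.03 × 0.205 = 0.00615
  Plant E: 0.25 × 0.12 = 0.03
Sum = 0.08616.
P(Plant C | defective) = 0.00252/0.08616 ≈ 0.029
P(Plant A | defective) = 0.02204/0.08616 ≈ 0.256
P(Plant B | defective) = 0.00945/0.08616 ≈ 0.110
P(Plant D | defective) = 0.016/0.08616 ≈ 0.186
P(Plant F | defective) = 0.00615/0.08616 ≈ 0.071
P(Plant E | defective) = 0.03/0.08616 ≈ 0.348

Plant C 0.029, Plant A 0.256, Plant B 0.110, Plant D 0.186, Plant F 0.071, Plant E 0.348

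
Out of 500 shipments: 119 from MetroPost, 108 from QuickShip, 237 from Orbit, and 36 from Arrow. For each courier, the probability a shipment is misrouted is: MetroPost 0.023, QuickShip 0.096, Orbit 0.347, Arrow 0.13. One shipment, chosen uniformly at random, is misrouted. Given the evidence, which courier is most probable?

Orbit

Unnormalized posteriors (prior × likelihood):
  MetroPost: 0.238 × 0.023 = 0.005474
  QuickShip: 0.216 × 0.096 = 0.020736
  Orbit: 0.474 × 0.347 = 0.164478
  Arrow: 0.072 × 0.13 = 0.00936
Total = 0.200048.
Largest term belongs to Orbit, so Orbit is most probable.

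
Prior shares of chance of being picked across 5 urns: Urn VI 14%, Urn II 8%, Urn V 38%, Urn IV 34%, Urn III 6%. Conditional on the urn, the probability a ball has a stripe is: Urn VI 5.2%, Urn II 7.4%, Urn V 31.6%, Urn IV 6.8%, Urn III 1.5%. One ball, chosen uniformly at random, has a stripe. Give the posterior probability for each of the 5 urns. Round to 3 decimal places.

Urn VI 0.046, Urn II 0.038, Urn V 0.763, Urn IV 0.147, Urn III 0.006

Unnormalized posteriors (prior × likelihood):
  Urn VI: 0.14 × 0.052 = 0.00728
  Urn II: 0.08 × 0.074 = 0.00592
  Urn V: 0.38 × 0.316 = 0.12008
  Urn IV: 0.34 × 0.068 = 0.02312
  Urn III: 0.06 × 0.015 = 0.0009
Total = 0.1573.
P(Urn VI | striped) = 0.00728/0.1573 ≈ 0.046
P(Urn II | striped) = 0.00592/0.1573 ≈ 0.038
P(Urn V | striped) = 0.12008/0.1573 ≈ 0.763
P(Urn IV | striped) = 0.02312/0.1573 ≈ 0.147
P(Urn III | striped) = 0.0009/0.1573 ≈ 0.006
(Check: 0.046+0.038+0.763+0.147+0.006 = 1.000.)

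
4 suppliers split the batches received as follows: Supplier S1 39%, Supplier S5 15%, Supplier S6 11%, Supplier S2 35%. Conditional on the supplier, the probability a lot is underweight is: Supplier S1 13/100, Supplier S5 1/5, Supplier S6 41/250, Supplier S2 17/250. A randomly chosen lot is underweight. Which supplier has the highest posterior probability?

Supplier S1

Unnormalized posteriors (prior × likelihood):
  Supplier S1: 0.39 × 0.13 = 0.0507
  Supplier S5: 0.15 × 0.2 = 0.03
  Supplier S6: 0.11 × 0.164 = 0.01804
  Supplier S2: 0.35 × 0.068 = 0.0238
Sum = 0.12254.
Largest term belongs to Supplier S1, so Supplier S1 is most probable.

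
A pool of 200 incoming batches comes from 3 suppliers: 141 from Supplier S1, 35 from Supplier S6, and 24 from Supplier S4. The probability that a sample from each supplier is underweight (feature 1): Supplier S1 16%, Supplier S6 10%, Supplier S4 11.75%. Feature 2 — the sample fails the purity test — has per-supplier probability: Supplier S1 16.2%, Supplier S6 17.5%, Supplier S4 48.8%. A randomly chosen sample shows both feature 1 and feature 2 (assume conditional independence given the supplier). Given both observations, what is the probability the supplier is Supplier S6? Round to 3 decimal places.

0.109

Unnormalized posteriors (prior × likelihood):
  Supplier S1: 0.705 × 0.16 × 0.162 = 0.0182736
  Supplier S6: 0.175 × 0.1 × 0.175 = 0.0030625
  Supplier S4: 0.12 × 0.1175 × 0.488 = 0.0068808
Total = 0.0282169.
P(Supplier S6 | evidence) = 0.0030625 / 0.0282169 ≈ 0.109.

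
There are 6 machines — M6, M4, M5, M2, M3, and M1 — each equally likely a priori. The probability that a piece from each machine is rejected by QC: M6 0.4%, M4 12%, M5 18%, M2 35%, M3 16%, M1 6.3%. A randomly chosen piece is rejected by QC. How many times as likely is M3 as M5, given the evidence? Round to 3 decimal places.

0.889

Since the prior is uniform, the posterior is proportional to the likelihood:
  M6: 0.004
  M4: 0.12
  M5: 0.18
  M2: 0.35
  M3: 0.16
  M1: 0.063
Total = 0.877.
The ratio is 0.16 / 0.18 (the normalizer cancels) = 0.889.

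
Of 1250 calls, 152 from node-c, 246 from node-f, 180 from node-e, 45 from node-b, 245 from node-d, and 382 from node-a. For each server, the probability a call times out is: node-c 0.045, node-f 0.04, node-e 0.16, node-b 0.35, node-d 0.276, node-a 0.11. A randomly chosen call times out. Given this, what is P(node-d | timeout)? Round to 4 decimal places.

0.3957

Compute prior × likelihood for every hypothesis:
  node-c: 0.1216 × 0.045 = 0.005472
  node-f: 0.1968 × 0.04 = 0.007872
  node-e: 0.144 × 0.16 = 0.02304
  node-b: 0.036 × 0.35 = 0.0126
  node-d: 0.196 × 0.276 = 0.054096
  node-a: 0.3056 × 0.11 = 0.033616
Normalizing constant = 0.136696.
P(node-d | evidence) = 0.054096 / 0.136696 ≈ 0.3957.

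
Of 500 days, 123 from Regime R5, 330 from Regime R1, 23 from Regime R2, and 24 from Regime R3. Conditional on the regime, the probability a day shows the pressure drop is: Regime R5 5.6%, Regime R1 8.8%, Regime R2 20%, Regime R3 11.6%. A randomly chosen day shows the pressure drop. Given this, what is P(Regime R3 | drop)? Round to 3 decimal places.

Unnormalized posteriors (prior × likelihood):
  Regime R5: 0.246 × 0.056 = 0.013776
  Regime R1: 0.66 × 0.088 = 0.05808
  Regime R2: 0.046 × 0.2 = 0.0092
  Regime R3: 0.048 × 0.116 = 0.005568
Total = 0.086624.
P(Regime R3 | evidence) = 0.005568 / 0.086624 ≈ 0.064.

0.064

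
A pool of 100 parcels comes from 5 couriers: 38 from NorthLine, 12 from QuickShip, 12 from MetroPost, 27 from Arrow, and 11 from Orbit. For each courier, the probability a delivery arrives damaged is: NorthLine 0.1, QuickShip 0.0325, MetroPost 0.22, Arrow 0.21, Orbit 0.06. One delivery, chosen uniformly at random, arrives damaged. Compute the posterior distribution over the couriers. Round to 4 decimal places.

NorthLine 0.2888, QuickShip 0.0296, MetroPost 0.2006, Arrow 0.4309, Orbit 0.0502

By Bayes' rule, posterior ∝ prior × likelihood:
  NorthLine: 0.38 × 0.1 = 0.038
  QuickShip: 0.12 × 0.0325 = 0.0039
  MetroPost: 0.12 × 0.22 = 0.0264
  Arrow: 0.27 × 0.21 = 0.0567
  Orbit: 0.11 × 0.06 = 0.0066
Sum = 0.1316.
P(NorthLine | damaged) = 0.038/0.1316 ≈ 0.2888
P(QuickShip | damaged) = 0.0039/0.1316 ≈ 0.0296
P(MetroPost | damaged) = 0.0264/0.1316 ≈ 0.2006
P(Arrow | damaged) = 0.0567/0.1316 ≈ 0.4309
P(Orbit | damaged) = 0.0066/0.1316 ≈ 0.0502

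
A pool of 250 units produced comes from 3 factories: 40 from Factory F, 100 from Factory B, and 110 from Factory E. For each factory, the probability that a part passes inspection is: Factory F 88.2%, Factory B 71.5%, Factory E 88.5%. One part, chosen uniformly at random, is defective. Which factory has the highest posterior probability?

Taking complements, P(defective | each) = Factory F 0.118, Factory B 0.285, Factory E 0.115.
Compute prior × likelihood for every hypothesis:
  Factory F: 0.16 × 0.118 = 0.01888
  Factory B: 0.4 × 0.285 = 0.114
  Factory E: 0.44 × 0.115 = 0.0506
Total = 0.18348.
Largest term belongs to Factory B, so Factory B is most probable.

Factory B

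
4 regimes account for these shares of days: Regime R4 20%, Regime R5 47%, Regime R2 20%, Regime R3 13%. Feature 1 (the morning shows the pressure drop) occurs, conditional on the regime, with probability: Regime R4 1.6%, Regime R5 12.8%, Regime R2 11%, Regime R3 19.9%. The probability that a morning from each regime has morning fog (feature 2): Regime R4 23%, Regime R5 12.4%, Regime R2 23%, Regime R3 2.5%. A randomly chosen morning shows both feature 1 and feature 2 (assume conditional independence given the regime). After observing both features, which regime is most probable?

Regime R5

Unnormalized posteriors (prior × likelihood):
  Regime R4: 0.2 × 0.016 × 0.23 = 0.000736
  Regime R5: 0.47 × 0.128 × 0.124 = 0.00745984
  Regime R2: 0.2 × 0.11 × 0.23 = 0.00506
  Regime R3: 0.13 × 0.199 × 0.025 = 0.00064675
Total = 0.01390259.
Largest term belongs to Regime R5, so Regime R5 is most probable.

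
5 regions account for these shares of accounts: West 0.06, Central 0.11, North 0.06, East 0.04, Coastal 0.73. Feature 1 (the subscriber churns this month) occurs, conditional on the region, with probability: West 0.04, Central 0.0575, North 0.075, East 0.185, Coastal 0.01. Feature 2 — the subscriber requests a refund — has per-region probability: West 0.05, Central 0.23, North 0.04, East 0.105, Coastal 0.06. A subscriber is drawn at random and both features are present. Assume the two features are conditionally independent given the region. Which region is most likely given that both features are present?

Central

Prior × likelihood for each hypothesis:
  West: 0.06 × 0.04 × 0.05 = 0.00012
  Central: 0.11 × 0.0575 × 0.23 = 0.00145475
  North: 0.06 × 0.075 × 0.04 = 0.00018
  East: 0.04 × 0.185 × 0.105 = 0.000777
  Coastal: 0.73 × 0.01 × 0.06 = 0.000438
Normalizing constant = 0.00296975.
Largest term belongs to Central, so Central is most probable.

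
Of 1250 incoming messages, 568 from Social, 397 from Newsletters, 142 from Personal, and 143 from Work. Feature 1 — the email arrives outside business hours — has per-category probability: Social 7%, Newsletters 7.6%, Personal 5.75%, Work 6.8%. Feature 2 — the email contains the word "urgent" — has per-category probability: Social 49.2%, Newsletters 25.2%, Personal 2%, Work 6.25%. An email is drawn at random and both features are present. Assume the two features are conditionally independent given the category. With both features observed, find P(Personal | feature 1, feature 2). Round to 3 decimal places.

Prior × likelihood for each hypothesis:
  Social: 0.4544 × 0.07 × 0.492 = 0.015649536
  Newsletters: 0.3176 × 0.076 × 0.252 = 0.0060826752
  Personal: 0.1136 × 0.0575 × 0.02 = 0.00013064
  Work: 0.1144 × 0.068 × 0.0625 = 0.0004862
Sum = 0.0223490512.
P(Personal | evidence) = 0.00013064 / 0.0223490512 ≈ 0.006.

0.006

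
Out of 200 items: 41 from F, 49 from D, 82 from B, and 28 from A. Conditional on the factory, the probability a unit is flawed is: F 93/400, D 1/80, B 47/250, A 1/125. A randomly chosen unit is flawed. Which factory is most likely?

B

Unnormalized posteriors (prior × likelihood):
  F: 0.205 × 0.2325 = 0.0476625
  D: 0.245 × 0.0125 = 0.0030625
  B: 0.41 × 0.188 = 0.07708
  A: 0.14 × 0.008 = 0.00112
Sum = 0.128925.
Largest term belongs to B, so B is most probable.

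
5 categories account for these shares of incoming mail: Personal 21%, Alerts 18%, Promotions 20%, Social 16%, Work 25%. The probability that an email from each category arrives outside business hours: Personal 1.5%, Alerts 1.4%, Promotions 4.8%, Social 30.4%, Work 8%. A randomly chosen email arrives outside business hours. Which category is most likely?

Social

By Bayes' rule, posterior ∝ prior × likelihood:
  Personal: 0.21 × 0.015 = 0.00315
  Alerts: 0.18 × 0.014 = 0.00252
  Promotions: 0.2 × 0.048 = 0.0096
  Social: 0.16 × 0.304 = 0.04864
  Work: 0.25 × 0.08 = 0.02
Total = 0.08391.
Largest term belongs to Social, so Social is most probable.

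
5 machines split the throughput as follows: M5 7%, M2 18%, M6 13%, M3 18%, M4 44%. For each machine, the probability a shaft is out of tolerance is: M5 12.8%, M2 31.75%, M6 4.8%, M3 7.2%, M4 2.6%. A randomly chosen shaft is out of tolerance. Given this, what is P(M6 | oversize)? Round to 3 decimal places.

Prior × likelihood for each hypothesis:
  M5: 0.07 × 0.128 = 0.00896
  M2: 0.18 × 0.3175 = 0.05715
  M6: 0.13 × 0.048 = 0.00624
  M3: 0.18 × 0.072 = 0.01296
  M4: 0.44 × 0.026 = 0.01144
Normalizing constant = 0.09675.
P(M6 | evidence) = 0.00624 / 0.09675 ≈ 0.064.

0.064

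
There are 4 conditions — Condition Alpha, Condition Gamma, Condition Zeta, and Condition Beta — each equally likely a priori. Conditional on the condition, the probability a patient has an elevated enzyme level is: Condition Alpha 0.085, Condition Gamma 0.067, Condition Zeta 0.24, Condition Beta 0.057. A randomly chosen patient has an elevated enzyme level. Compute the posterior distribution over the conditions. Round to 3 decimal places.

Since the prior is uniform, the posterior is proportional to the likelihood:
  Condition Alpha: 0.085
  Condition Gamma: 0.067
  Condition Zeta: 0.24
  Condition Beta: 0.057
Normalizing constant = 0.449.
P(Condition Alpha | elevated) = 0.085/0.449 ≈ 0.189
P(Condition Gamma | elevated) = 0.067/0.449 ≈ 0.149
P(Condition Zeta | elevated) = 0.24/0.449 ≈ 0.535
P(Condition Beta | elevated) = 0.057/0.449 ≈ 0.127

Condition Alpha 0.189, Condition Gamma 0.149, Condition Zeta 0.535, Condition Beta 0.127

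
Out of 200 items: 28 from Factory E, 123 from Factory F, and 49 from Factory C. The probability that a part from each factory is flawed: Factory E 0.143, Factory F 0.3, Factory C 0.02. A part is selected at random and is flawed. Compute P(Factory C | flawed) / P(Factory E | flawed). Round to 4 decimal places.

Prior × likelihood for each hypothesis:
  Factory E: 0.14 × 0.143 = 0.02002
  Factory F: 0.615 × 0.3 = 0.1845
  Factory C: 0.245 × 0.02 = 0.0049
Total = 0.20942.
The ratio is 0.0049 / 0.02002 (the normalizer cancels) = 0.2448.

0.2448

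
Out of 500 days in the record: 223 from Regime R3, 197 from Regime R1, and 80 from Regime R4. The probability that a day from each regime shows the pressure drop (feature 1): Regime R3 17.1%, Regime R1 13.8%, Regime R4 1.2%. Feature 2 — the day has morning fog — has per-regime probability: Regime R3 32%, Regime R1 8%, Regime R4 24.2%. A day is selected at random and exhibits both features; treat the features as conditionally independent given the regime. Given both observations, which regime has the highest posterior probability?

Regime R3

By Bayes' rule, posterior ∝ prior × likelihood:
  Regime R3: 0.446 × 0.171 × 0.32 = 0.02440512
  Regime R1: 0.394 × 0.138 × 0.08 = 0.00434976
  Regime R4: 0.16 × 0.012 × 0.242 = 0.00046464
Sum = 0.02921952.
Largest term belongs to Regime R3, so Regime R3 is most probable.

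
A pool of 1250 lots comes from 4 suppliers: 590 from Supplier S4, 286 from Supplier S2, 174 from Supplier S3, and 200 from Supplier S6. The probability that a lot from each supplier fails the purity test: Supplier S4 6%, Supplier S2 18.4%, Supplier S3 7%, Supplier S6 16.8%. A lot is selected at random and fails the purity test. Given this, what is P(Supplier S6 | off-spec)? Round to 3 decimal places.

Unnormalized posteriors (prior × likelihood):
  Supplier S4: 0.472 × 0.06 = 0.02832
  Supplier S2: 0.2288 × 0.184 = 0.0420992
  Supplier S3: 0.1392 × 0.07 = 0.009744
  Supplier S6: 0.16 × 0.168 = 0.02688
Total = 0.1070432.
P(Supplier S6 | evidence) = 0.02688 / 0.1070432 ≈ 0.251.

0.251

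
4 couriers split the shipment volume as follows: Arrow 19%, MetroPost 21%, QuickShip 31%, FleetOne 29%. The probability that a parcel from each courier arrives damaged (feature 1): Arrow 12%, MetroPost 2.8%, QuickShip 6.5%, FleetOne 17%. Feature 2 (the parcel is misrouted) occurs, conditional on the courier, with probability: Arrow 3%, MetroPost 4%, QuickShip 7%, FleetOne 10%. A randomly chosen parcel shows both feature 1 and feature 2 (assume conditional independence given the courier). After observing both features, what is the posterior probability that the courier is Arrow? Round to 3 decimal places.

Compute prior × likelihood for every hypothesis:
  Arrow: 0.19 × 0.12 × 0.03 = 0.000684
  MetroPost: 0.21 × 0.028 × 0.04 = 0.0002352
  QuickShip: 0.31 × 0.065 × 0.07 = 0.0014105
  FleetOne: 0.29 × 0.17 × 0.1 = 0.00493
Sum = 0.0072597.
P(Arrow | evidence) = 0.000684 / 0.0072597 ≈ 0.094.

0.094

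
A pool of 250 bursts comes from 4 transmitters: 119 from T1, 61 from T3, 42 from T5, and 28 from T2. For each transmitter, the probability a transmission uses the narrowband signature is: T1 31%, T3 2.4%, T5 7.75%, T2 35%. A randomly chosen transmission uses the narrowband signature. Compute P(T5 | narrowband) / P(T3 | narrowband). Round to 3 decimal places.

2.223

Unnormalized posteriors (prior × likelihood):
  T1: 0.476 × 0.31 = 0.14756
  T3: 0.244 × 0.024 = 0.005856
  T5: 0.168 × 0.0775 = 0.01302
  T2: 0.112 × 0.35 = 0.0392
Sum = 0.205636.
The ratio is 0.01302 / 0.005856 (the normalizer cancels) = 2.223.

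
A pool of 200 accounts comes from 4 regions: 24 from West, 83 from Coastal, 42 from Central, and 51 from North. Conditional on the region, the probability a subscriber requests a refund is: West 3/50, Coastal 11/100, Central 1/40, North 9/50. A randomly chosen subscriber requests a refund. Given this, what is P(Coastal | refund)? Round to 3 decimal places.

0.439

Unnormalized posteriors (prior × likelihood):
  West: 0.12 × 0.06 = 0.0072
  Coastal: 0.415 × 0.11 = 0.04565
  Central: 0.21 × 0.025 = 0.00525
  North: 0.255 × 0.18 = 0.0459
Normalizing constant = 0.104.
P(Coastal | evidence) = 0.04565 / 0.104 ≈ 0.439.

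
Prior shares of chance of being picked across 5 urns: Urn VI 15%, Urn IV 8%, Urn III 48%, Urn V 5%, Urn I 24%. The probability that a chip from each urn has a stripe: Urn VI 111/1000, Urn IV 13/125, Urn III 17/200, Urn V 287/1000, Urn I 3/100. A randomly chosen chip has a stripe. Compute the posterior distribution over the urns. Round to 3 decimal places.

Prior × likelihood for each hypothesis:
  Urn VI: 0.15 × 0.111 = 0.01665
  Urn IV: 0.08 × 0.104 = 0.00832
  Urn III: 0.48 × 0.085 = 0.0408
  Urn V: 0.05 × 0.287 = 0.01435
  Urn I: 0.24 × 0.03 = 0.0072
Total = 0.08732.
P(Urn VI | striped) = 0.01665/0.08732 ≈ 0.191
P(Urn IV | striped) = 0.00832/0.08732 ≈ 0.095
P(Urn III | striped) = 0.0408/0.08732 ≈ 0.467
P(Urn V | striped) = 0.01435/0.08732 ≈ 0.164
P(Urn I | striped) = 0.0072/0.08732 ≈ 0.082
(Check: 0.191+0.095+0.467+0.164+0.082 = 0.999.)

Urn VI 0.191, Urn IV 0.095, Urn III 0.467, Urn V 0.164, Urn I 0.082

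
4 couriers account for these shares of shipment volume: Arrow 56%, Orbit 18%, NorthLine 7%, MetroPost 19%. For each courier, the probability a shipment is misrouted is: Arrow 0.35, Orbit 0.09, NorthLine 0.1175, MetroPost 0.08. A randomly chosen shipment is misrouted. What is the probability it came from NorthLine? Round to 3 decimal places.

Unnormalized posteriors (prior × likelihood):
  Arrow: 0.56 × 0.35 = 0.196
  Orbit: 0.18 × 0.09 = 0.0162
  NorthLine: 0.07 × 0.1175 = 0.008225
  MetroPost: 0.19 × 0.08 = 0.0152
Normalizing constant = 0.235625.
P(NorthLine | evidence) = 0.008225 / 0.235625 ≈ 0.035.

0.035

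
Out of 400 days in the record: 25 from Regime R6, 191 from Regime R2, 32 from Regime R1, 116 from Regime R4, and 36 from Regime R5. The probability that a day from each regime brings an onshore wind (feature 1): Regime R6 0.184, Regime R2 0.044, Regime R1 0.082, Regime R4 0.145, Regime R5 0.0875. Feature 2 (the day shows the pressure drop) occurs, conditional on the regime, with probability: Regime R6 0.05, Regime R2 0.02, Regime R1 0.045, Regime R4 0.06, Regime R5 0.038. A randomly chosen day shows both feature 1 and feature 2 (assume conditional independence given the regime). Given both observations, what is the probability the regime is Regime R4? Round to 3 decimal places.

Prior × likelihood for each hypothesis:
  Regime R6: 0.0625 × 0.184 × 0.05 = 0.000575
  Regime R2: 0.4775 × 0.044 × 0.02 = 0.0004202
  Regime R1: 0.08 × 0.082 × 0.045 = 0.0002952
  Regime R4: 0.29 × 0.145 × 0.06 = 0.002523
  Regime R5: 0.09 × 0.0875 × 0.038 = 0.00029925
Total = 0.00411265.
P(Regime R4 | evidence) = 0.002523 / 0.00411265 ≈ 0.613.

0.613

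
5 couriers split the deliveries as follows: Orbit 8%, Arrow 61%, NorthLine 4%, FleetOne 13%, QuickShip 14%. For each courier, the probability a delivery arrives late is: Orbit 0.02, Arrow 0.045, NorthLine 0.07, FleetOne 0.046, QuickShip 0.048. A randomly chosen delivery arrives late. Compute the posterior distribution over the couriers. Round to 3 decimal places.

Compute prior × likelihood for every hypothesis:
  Orbit: 0.08 × 0.02 = 0.0016
  Arrow: 0.61 × 0.045 = 0.02745
  NorthLine: 0.04 × 0.07 = 0.0028
  FleetOne: 0.13 × 0.046 = 0.00598
  QuickShip: 0.14 × 0.048 = 0.00672
Normalizing constant = 0.04455.
P(Orbit | late) = 0.0016/0.04455 ≈ 0.036
P(Arrow | late) = 0.02745/0.04455 ≈ 0.616
P(NorthLine | late) = 0.0028/0.04455 ≈ 0.063
P(FleetOne | late) = 0.00598/0.04455 ≈ 0.134
P(QuickShip | late) = 0.00672/0.04455 ≈ 0.151
(Check: 0.036+0.616+0.063+0.134+0.151 = 1.000.)

Orbit 0.036, Arrow 0.616, NorthLine 0.063, FleetOne 0.134, QuickShip 0.151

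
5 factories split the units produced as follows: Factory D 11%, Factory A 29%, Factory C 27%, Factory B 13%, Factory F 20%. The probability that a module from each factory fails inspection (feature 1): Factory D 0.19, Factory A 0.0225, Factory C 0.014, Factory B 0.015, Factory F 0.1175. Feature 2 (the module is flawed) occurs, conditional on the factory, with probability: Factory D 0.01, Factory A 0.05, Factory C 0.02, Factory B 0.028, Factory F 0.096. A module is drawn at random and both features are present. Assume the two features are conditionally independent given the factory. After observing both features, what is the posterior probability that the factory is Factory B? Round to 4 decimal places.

0.0187

Unnormalized posteriors (prior × likelihood):
  Factory D: 0.11 × 0.19 × 0.01 = 0.000209
  Factory A: 0.29 × 0.0225 × 0.05 = 0.00032625
  Factory C: 0.27 × 0.014 × 0.02 = 0.0000756
  Factory B: 0.13 × 0.015 × 0.028 = 0.0000546
  Factory F: 0.2 × 0.1175 × 0.096 = 0.002256
Sum = 0.00292145.
P(Factory B | evidence) = 0.0000546 / 0.00292145 ≈ 0.0187.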